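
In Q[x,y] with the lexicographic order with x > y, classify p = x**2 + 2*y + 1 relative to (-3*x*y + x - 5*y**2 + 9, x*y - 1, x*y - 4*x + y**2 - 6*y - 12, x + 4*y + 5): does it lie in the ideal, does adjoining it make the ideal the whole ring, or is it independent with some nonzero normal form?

x**2 + 2*y + 1 lies in I (it reduces to 0).

First compute the reduced Gröbner basis of I by Buchberger's algorithm.
f_1 = -3*x*y + x - 5*y**2 + 9, LT = x*y.
f_2 = x*y - 1, LT = x*y.
f_3 = x*y - 4*x + y**2 - 6*y - 12, LT = x*y.
f_4 = x + 4*y + 5, LT = x.

S(f_1,f_2): lcm = x*y. S = -1/3*x + 5/3*y**2 - 2.
  reduce S modulo (f_1, f_2, f_3, f_4):
  remainder 5/3*y**2 + 4/3*y - 1/3 ≠ 0; add h_5 = 5/3*y**2 + 4/3*y - 1/3 to the basis.

S(f_1,f_3): lcm = x*y. S = 11/3*x + 2/3*y**2 + 6*y + 9.
  reduce S modulo (f_1, f_2, f_3, f_4, h_5):
  remainder -46/5*y - 46/5 ≠ 0; add h_6 = -46/5*y - 46/5 to the basis.

The other S-polynomials (S(f_1,f_4), S(f_2,f_3), S(f_2,f_4), S(f_3,f_4), S(f_1,h_5), S(f_2,h_5), S(f_3,h_5), S(f_4,h_5), S(f_1,h_6), S(f_2,h_6), S(f_3,h_6), S(f_4,h_6), S(h_5,h_6)) all reduce to 0 modulo the current basis, so we have a Gröbner basis.
Inter-reduce: drop elements whose leading term is divisible by another's, tail-reduce, and make monic.
Reduced Gröbner basis: {x + 1, y + 1}.
Label its elements g_1 = x + 1, g_2 = y + 1.

Reduce p = x**2 + 2*y + 1 modulo G:
  leading term x**2: subtract (x)·g_1 from x**2 + 2*y + 1 → -x + 2*y + 1
  leading term x: subtract (-1)·g_1 from -x + 2*y + 1 → 2*y + 2
  leading term y: subtract (2)·g_2 from 2*y + 2 → 0
  normal form = 0.
Since the normal form is 0, p ∈ I.

The remainder on division by a Gröbner basis is unique — it is the normal form.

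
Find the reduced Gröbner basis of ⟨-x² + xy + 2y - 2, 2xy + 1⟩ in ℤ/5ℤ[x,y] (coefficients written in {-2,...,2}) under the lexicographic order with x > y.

G = {x - y², y³ - 2}

f_1 = -x² + xy + 2y - 2, LT = x².
f_2 = 2xy + 1, LT = xy.

S(f_1,f_2): lcm = x²y. S = -xy² + 2x - 2y² + 2y.
  leading term xy²: subtract (2y)·f_2 from -xy² + 2x - 2y² + 2y → 2x - 2y²
  leading term x: no divisor's leading term divides it; move 2x to the remainder.
  leading term y²: no divisor's leading term divides it; move -2y² to the remainder.
  remainder 2x - 2y² ≠ 0; add g_3 = 2x - 2y² to the basis.

S(f_2,g_3): lcm = xy. S = y³ - 2.
  leading term y³: no divisor's leading term divides it; move y³ to the remainder.
  leading term 1: no divisor's leading term divides it; move -2 to the remainder.
  remainder y³ - 2 ≠ 0; add g_4 = y³ - 2 to the basis.

The other S-polynomials (S(f_1,g_3), S(f_1,g_4), S(f_2,g_4), S(g_3,g_4)) all reduce to 0 modulo the current basis, so we have a Gröbner basis.
Inter-reduce: drop elements whose leading term is divisible by another's, tail-reduce, and make monic.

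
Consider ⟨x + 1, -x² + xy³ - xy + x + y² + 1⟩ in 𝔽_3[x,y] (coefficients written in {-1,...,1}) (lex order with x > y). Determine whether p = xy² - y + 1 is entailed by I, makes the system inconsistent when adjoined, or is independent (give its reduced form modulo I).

Adjoining xy² - y + 1 makes the ideal the whole ring: the system is inconsistent.

First compute the reduced Gröbner basis of I by Buchberger's algorithm.
f_1 = x + 1, LT = x.
f_2 = -x² + xy³ - xy + x + y² + 1, LT = x².

S(f_1,f_2): lcm = x². S = xy³ - xy - x + y² + 1.
  leading term xy³: subtract (y³)·f_1 from xy³ - xy - x + y² + 1 → -xy - x - y³ + y² + 1
  leading term xy: subtract (-y)·f_1 from -xy - x - y³ + y² + 1 → -x - y³ + y² + y + 1
  leading term x: subtract (-1)·f_1 from -x - y³ + y² + y + 1 → -y³ + y² + y - 1
  leading term y³: no divisor's leading term divides it; move -y³ to the remainder.
  leading term y²: no divisor's leading term divides it; move y² to the remainder.
  leading term y: no divisor's leading term divides it; move y to the remainder.
  leading term 1: no divisor's leading term divides it; move -1 to the remainder.
  remainder -y³ + y² + y - 1 ≠ 0; add h_3 = -y³ + y² + y - 1 to the basis.

The other S-polynomials (S(f_1,h_3), S(f_2,h_3)) all reduce to 0 modulo the current basis, so we have a Gröbner basis.
Inter-reduce: drop elements whose leading term is divisible by another's, tail-reduce, and make monic.
Reduced Gröbner basis: {x + 1, y³ - y² - y + 1}.
Label its elements g_1 = x + 1, g_2 = y³ - y² - y + 1.

Reduce p = xy² - y + 1 modulo G:
  leading term xy²: subtract (y²)·g_1 from xy² - y + 1 → -y² - y + 1
  leading term y²: no divisor's leading term divides it; move -y² to the remainder.
  leading term y: no divisor's leading term divides it; move -y to the remainder.
  leading term 1: no divisor's leading term divides it; move 1 to the remainder.
  normal form = -y² - y + 1.
The normal form is nonzero, so p ∉ I. Since p minus its normal form lies in I, I + (p) = I + (r) where r = -y² - y + 1; decide whether this ideal is the whole ring.
Run Buchberger on G together with r (pairs among the g_i already reduce to 0 since G is a Gröbner basis):
g_1 = x + 1, LT = x.
g_2 = y³ - y² - y + 1, LT = y³.
r = -y² - y + 1, LT = y².

S(g_2,r): lcm = y³. S = y² + 1.
  leading term y²: subtract (-1)·r from y² + 1 → -y - 1
  leading term y: no divisor's leading term divides it; move -y to the remainder.
  leading term 1: no divisor's leading term divides it; move -1 to the remainder.
  remainder -y - 1 ≠ 0; add m_4 = -y - 1 to the basis.

S(g_2,m_4): lcm = y³. S = y² - y + 1.
  leading term y²: subtract (-1)·r from y² - y + 1 → y - 1
  leading term y: subtract (-1)·m_4 from y - 1 → 1
  leading term 1: no divisor's leading term divides it; move 1 to the remainder.
  remainder 1 ≠ 0; add m_5 = 1 to the basis.

The other S-polynomials (S(g_1,g_2), S(g_1,r), S(g_1,m_4), S(r,m_4), S(g_1,m_5), S(g_2,m_5), S(r,m_5), S(m_4,m_5)) all reduce to 0 modulo the current basis, so we have a Gröbner basis.
Inter-reduce: drop elements whose leading term is divisible by another's, tail-reduce, and make monic.
Reduced Gröbner basis: {1}.
The reduced Gröbner basis of I + (p) is {1}: the ideal is the whole ring, so the enlarged system has no common solution — adjoining p is inconsistent.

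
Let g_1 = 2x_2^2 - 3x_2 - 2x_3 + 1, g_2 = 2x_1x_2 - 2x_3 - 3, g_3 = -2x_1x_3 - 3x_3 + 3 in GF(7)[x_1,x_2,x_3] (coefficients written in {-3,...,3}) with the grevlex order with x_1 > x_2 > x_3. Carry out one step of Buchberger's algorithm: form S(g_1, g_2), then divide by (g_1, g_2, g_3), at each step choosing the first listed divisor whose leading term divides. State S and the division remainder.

lcm(LM(g_1), LM(g_2)) = x_1x_2^2.
S = (lcm/LT(g_1))·g_1 − (lcm/LT(g_2))·g_2 = 2x_1x_2 - x_1x_3 + x_2x_3 - 3x_1 - 2x_2.
Reduce S modulo (g_1, g_2, g_3) in that order:
  leading term x_1x_2: subtract (1)·g_2 from 2x_1x_2 - x_1x_3 + x_2x_3 - 3x_1 - 2x_2 → -x_1x_3 + x_2x_3 - 3x_1 - 2x_2 + 2x_3 + 3
  leading term x_1x_3: subtract (-3)·g_3 from -x_1x_3 + x_2x_3 - 3x_1 - 2x_2 + 2x_3 + 3 → x_2x_3 - 3x_1 - 2x_2 - 2
  leading term x_2x_3: no divisor's leading term divides it; move x_2x_3 to the remainder.
  leading term x_1: no divisor's leading term divides it; move -3x_1 to the remainder.
  leading term x_2: no divisor's leading term divides it; move -2x_2 to the remainder.
  leading term 1: no divisor's leading term divides it; move -2 to the remainder.
The remainder x_2x_3 - 3x_1 - 2x_2 - 2 is nonzero, so it would be added as the next basis element.

S(g_1, g_2) = 2x_1x_2 - x_1x_3 + x_2x_3 - 3x_1 - 2x_2; remainder on division = x_2x_3 - 3x_1 - 2x_2 - 2.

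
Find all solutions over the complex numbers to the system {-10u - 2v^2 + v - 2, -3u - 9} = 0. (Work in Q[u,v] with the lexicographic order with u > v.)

{(-3, -7/2), (-3, 4)}

Compute a lex Gröbner basis by Buchberger's algorithm.
f_1 = -10u - 2v^2 + v - 2, LT = u.
f_2 = -3u - 9, LT = u.

S(f_1,f_2): lcm = u. S = 1/5v^2 - 1/10v - 14/5.
  reduce S modulo (f_1, f_2):
  remainder 1/5v^2 - 1/10v - 14/5 ≠ 0; add h_3 = 1/5v^2 - 1/10v - 14/5 to the basis.

The other S-polynomials (S(f_1,h_3), S(f_2,h_3)) all reduce to 0 modulo the current basis, so we have a Gröbner basis.
Inter-reduce: drop elements whose leading term is divisible by another's, tail-reduce, and make monic.
Reduced Gröbner basis: {u + 3, v^2 - 1/2v - 14}.

The lex basis is triangular: the last element involves only v. Solving v^2 - 1/2v - 14 = 0 gives v ∈ {-7/2, 4}; substituting each value into the earlier elements determines the remaining variables.
  v = -7/2: the earlier basis element becomes u + 3 = 0, giving u = -3 — point (-3, -7/2).
  v = 4: the earlier basis element becomes u + 3 = 0, giving u = -3 — point (-3, 4).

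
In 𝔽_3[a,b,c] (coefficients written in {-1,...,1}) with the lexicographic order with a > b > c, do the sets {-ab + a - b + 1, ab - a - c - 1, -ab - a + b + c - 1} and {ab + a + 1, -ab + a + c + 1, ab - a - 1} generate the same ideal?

For a fixed monomial order, each ideal has a unique reduced Gröbner basis; comparing bases decides equality.
Buchberger on the first generating set:
f_1 = -ab + a - b + 1, LT = ab.
f_2 = ab - a - c - 1, LT = ab.
f_3 = -ab - a + b + c - 1, LT = ab.

S(f_1,f_2): lcm = ab. S = b + c.
  reduce S modulo (f_1, f_2, f_3):
  remainder b + c ≠ 0; add g_4 = b + c to the basis.

S(f_1,f_3): lcm = ab. S = a - b + c + 1.
  reduce S modulo (f_1, f_2, f_3, g_4):
  remainder a - c + 1 ≠ 0; add g_5 = a - c + 1 to the basis.

S(f_1,g_4): lcm = ab. S = -ac - a + b - 1.
  reduce S modulo (f_1, f_2, f_3, g_4, g_5):
  remainder -c² - c ≠ 0; add g_6 = -c² - c to the basis.

The other S-polynomials (S(f_2,f_3), S(f_2,g_4), S(f_3,g_4), S(f_1,g_5), S(f_2,g_5), S(f_3,g_5), S(g_4,g_5), S(f_1,g_6), S(f_2,g_6), S(f_3,g_6), S(g_4,g_6), S(g_5,g_6)) all reduce to 0 modulo the current basis, so we have a Gröbner basis.
Inter-reduce: drop elements whose leading term is divisible by another's, tail-reduce, and make monic.
Reduced Gröbner basis: {a - c + 1, b + c, c² + c}.

Buchberger on the second generating set:
h_1 = ab + a + 1, LT = ab.
h_2 = -ab + a + c + 1, LT = ab.
h_3 = ab - a - 1, LT = ab.

S(h_1,h_2): lcm = ab. S = -a + c - 1.
  reduce S modulo (h_1, h_2, h_3):
  remainder -a + c - 1 ≠ 0; add k_4 = -a + c - 1 to the basis.

S(h_1,h_3): lcm = ab. S = -a - 1.
  reduce S modulo (h_1, h_2, h_3, k_4):
  remainder -c ≠ 0; add k_5 = -c to the basis.

S(h_1,k_4): lcm = ab. S = a + bc - b + 1.
  reduce S modulo (h_1, h_2, h_3, k_4, k_5):
  remainder -b ≠ 0; add k_6 = -b to the basis.

The other S-polynomials (S(h_2,h_3), S(h_2,k_4), S(h_3,k_4), S(h_1,k_5), S(h_2,k_5), S(h_3,k_5), S(k_4,k_5), S(h_1,k_6), S(h_2,k_6), S(h_3,k_6), S(k_4,k_6), S(k_5,k_6)) all reduce to 0 modulo the current basis, so we have a Gröbner basis.
Inter-reduce: drop elements whose leading term is divisible by another's, tail-reduce, and make monic.
Reduced Gröbner basis: {a + 1, b, c}.

Since the reduced bases disagree, the two ideals are not the same.
The choice of monomial ordering does not affect the verdict — as long as both bases are computed under the same ordering, their equality decides ideal equality.

No, the ideals differ.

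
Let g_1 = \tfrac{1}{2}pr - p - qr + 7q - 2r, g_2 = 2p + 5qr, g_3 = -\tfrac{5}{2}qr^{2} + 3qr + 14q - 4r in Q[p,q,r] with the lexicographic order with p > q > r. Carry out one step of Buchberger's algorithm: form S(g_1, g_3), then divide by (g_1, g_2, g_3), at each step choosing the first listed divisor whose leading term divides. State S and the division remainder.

lcm(LM(g_1), LM(g_3)) = pqr^{2}.
S = (lcm/LT(g_1))·g_1 − (lcm/LT(g_3))·g_3 = -\tfrac{4}{5}pqr + \tfrac{28}{5}pq - \tfrac{8}{5}pr - 2q^{2}r^{2} + 14q^{2}r - 4qr^{2}.
Reduce S modulo (g_1, g_2, g_3) in that order:
  leading term pqr: subtract (-\tfrac{8}{5}q)·g_1 from -\tfrac{4}{5}pqr + \tfrac{28}{5}pq - \tfrac{8}{5}pr - 2q^{2}r^{2} + 14q^{2}r - 4qr^{2} → 4pq - \tfrac{8}{5}pr - 2q^{2}r^{2} + \tfrac{62}{5}q^{2}r + \tfrac{56}{5}q^{2} - 4qr^{2} - \tfrac{16}{5}qr
  leading term pq: subtract (2q)·g_2 from 4pq - \tfrac{8}{5}pr - 2q^{2}r^{2} + \tfrac{62}{5}q^{2}r + \tfrac{56}{5}q^{2} - 4qr^{2} - \tfrac{16}{5}qr → -\tfrac{8}{5}pr - 2q^{2}r^{2} + \tfrac{12}{5}q^{2}r + \tfrac{56}{5}q^{2} - 4qr^{2} - \tfrac{16}{5}qr
  leading term pr: subtract (-\tfrac{16}{5})·g_1 from -\tfrac{8}{5}pr - 2q^{2}r^{2} + \tfrac{12}{5}q^{2}r + \tfrac{56}{5}q^{2} - 4qr^{2} - \tfrac{16}{5}qr → -\tfrac{16}{5}p - 2q^{2}r^{2} + \tfrac{12}{5}q^{2}r + \tfrac{56}{5}q^{2} - 4qr^{2} - \tfrac{32}{5}qr + \tfrac{112}{5}q - \tfrac{32}{5}r
  leading term p: subtract (-\tfrac{8}{5})·g_2 from -\tfrac{16}{5}p - 2q^{2}r^{2} + \tfrac{12}{5}q^{2}r + \tfrac{56}{5}q^{2} - 4qr^{2} - \tfrac{32}{5}qr + \tfrac{112}{5}q - \tfrac{32}{5}r → -2q^{2}r^{2} + \tfrac{12}{5}q^{2}r + \tfrac{56}{5}q^{2} - 4qr^{2} + \tfrac{8}{5}qr + \tfrac{112}{5}q - \tfrac{32}{5}r
  leading term q^{2}r^{2}: subtract (\tfrac{4}{5}q)·g_3 from -2q^{2}r^{2} + \tfrac{12}{5}q^{2}r + \tfrac{56}{5}q^{2} - 4qr^{2} + \tfrac{8}{5}qr + \tfrac{112}{5}q - \tfrac{32}{5}r → -4qr^{2} + \tfrac{24}{5}qr + \tfrac{112}{5}q - \tfrac{32}{5}r
  leading term qr^{2}: subtract (\tfrac{8}{5})·g_3 from -4qr^{2} + \tfrac{24}{5}qr + \tfrac{112}{5}q - \tfrac{32}{5}r → 0
The remainder is 0, so this S-polynomial contributes no new basis element.

S(g_1, g_3) = -\tfrac{4}{5}pqr + \tfrac{28}{5}pq - \tfrac{8}{5}pr - 2q^{2}r^{2} + 14q^{2}r - 4qr^{2}; remainder on division = 0.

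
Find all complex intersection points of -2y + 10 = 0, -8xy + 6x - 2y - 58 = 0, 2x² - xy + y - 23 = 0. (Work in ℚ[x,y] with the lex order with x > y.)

Compute a lex Gröbner basis by Buchberger's algorithm.
f_1 = -2y + 10, LT = y.
f_2 = -8xy + 6x - 2y - 58, LT = xy.
f_3 = 2x² - xy + y - 23, LT = x².

S(f_1,f_2): lcm = xy. S = -17/4x - ¼y - 29/4.
  leading term x: no divisor's leading term divides it; move -17/4x to the remainder.
  leading term y: subtract (⅛)·f_1 from -¼y - 29/4 → -17/2
  leading term 1: no divisor's leading term divides it; move -17/2 to the remainder.
  remainder -17/4x - 17/2 ≠ 0; add h_4 = -17/4x - 17/2 to the basis.

S(f_1,f_3): leading monomials are coprime, so the S-polynomial reduces to 0 (Buchberger's first criterion).
S(f_2,f_3): lcm = x²y. S = -¾x² + ½xy² + ¼xy + 29/4x - ½y² + 23/2y.
  leading term x²: subtract (-⅜)·f_3 from -¾x² + ½xy² + ¼xy + 29/4x - ½y² + 23/2y → ½xy² - ⅛xy + 29/4x - ½y² + 95/8y - 69/8
  leading term xy²: subtract (-¼xy)·f_1 from ½xy² - ⅛xy + 29/4x - ½y² + 95/8y - 69/8 → 19/8xy + 29/4x - ½y² + 95/8y - 69/8
  leading term xy: subtract (-19/16x)·f_1 from 19/8xy + 29/4x - ½y² + 95/8y - 69/8 → 153/8x - ½y² + 95/8y - 69/8
  leading term x: subtract (-9/2)·h_4 from 153/8x - ½y² + 95/8y - 69/8 → -½y² + 95/8y - 375/8
  leading term y²: subtract (¼y)·f_1 from -½y² + 95/8y - 375/8 → 75/8y - 375/8
  leading term y: subtract (-75/16)·f_1 from 75/8y - 375/8 → 0
  remainder 0.

S(f_1,h_4): leading monomials are coprime, so the S-polynomial reduces to 0 (Buchberger's first criterion).
S(f_2,h_4): lcm = xy. S = -¾x - 7/4y + 29/4.
  leading term x: subtract (3/17)·h_4 from -¾x - 7/4y + 29/4 → -7/4y + 35/4
  leading term y: subtract (⅞)·f_1 from -7/4y + 35/4 → 0
  remainder 0.

S(f_3,h_4): lcm = x². S = -½xy - 2x + ½y - 23/2.
  leading term xy: subtract (¼x)·f_1 from -½xy - 2x + ½y - 23/2 → -9/2x + ½y - 23/2
  leading term x: subtract (18/17)·h_4 from -9/2x + ½y - 23/2 → ½y - 5/2
  leading term y: subtract (-¼)·f_1 from ½y - 5/2 → 0
  remainder 0.

Every S-polynomial of the final basis reduces to 0, so we have a Gröbner basis.
Inter-reduce: drop elements whose leading term is divisible by another's, tail-reduce, and make monic.
Reduced Gröbner basis: {x + 2, y - 5}.

A lex Gröbner basis eliminates variables successively. Here y - 5 depends only on y, with roots {5}; lifting each root through the earlier basis elements recovers the full solutions.
  y = 5: the earlier basis element becomes x + 2 = 0, giving x = -2 — point (-2, 5).
Substituting each solution back into the original system confirms all equations vanish.

{(-2, 5)}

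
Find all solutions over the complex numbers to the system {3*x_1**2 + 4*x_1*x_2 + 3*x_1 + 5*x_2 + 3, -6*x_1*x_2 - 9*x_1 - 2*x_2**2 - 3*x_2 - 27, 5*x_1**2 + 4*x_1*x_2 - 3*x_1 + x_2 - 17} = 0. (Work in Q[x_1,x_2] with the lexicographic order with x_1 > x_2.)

Compute a lex Gröbner basis by Buchberger's algorithm.
f_1 = 3*x_1**2 + 4*x_1*x_2 + 3*x_1 + 5*x_2 + 3, LT = x_1**2.
f_2 = -6*x_1*x_2 - 9*x_1 - 2*x_2**2 - 3*x_2 - 27, LT = x_1*x_2.
f_3 = 5*x_1**2 + 4*x_1*x_2 - 3*x_1 + x_2 - 17, LT = x_1**2.

S(f_1,f_2): lcm = x_1**2*x_2. S = -3/2*x_1**2 + x_1*x_2**2 + 1/2*x_1*x_2 - 9/2*x_1 + 5/3*x_2**2 + x_2.
  leading term x_1**2: subtract (-1/2)·f_1 from -3/2*x_1**2 + x_1*x_2**2 + 1/2*x_1*x_2 - 9/2*x_1 + 5/3*x_2**2 + x_2 → x_1*x_2**2 + 5/2*x_1*x_2 - 3*x_1 + 5/3*x_2**2 + 7/2*x_2 + 3/2
  leading term x_1*x_2**2: subtract (-1/6*x_2)·f_2 from x_1*x_2**2 + 5/2*x_1*x_2 - 3*x_1 + 5/3*x_2**2 + 7/2*x_2 + 3/2 → x_1*x_2 - 3*x_1 - 1/3*x_2**3 + 7/6*x_2**2 - x_2 + 3/2
  leading term x_1*x_2: subtract (-1/6)·f_2 from x_1*x_2 - 3*x_1 - 1/3*x_2**3 + 7/6*x_2**2 - x_2 + 3/2 → -9/2*x_1 - 1/3*x_2**3 + 5/6*x_2**2 - 3/2*x_2 - 3
  leading term x_1: no divisor's leading term divides it; move -9/2*x_1 to the remainder.
  leading term x_2**3: no divisor's leading term divides it; move -1/3*x_2**3 to the remainder.
  leading term x_2**2: no divisor's leading term divides it; move 5/6*x_2**2 to the remainder.
  leading term x_2: no divisor's leading term divides it; move -3/2*x_2 to the remainder.
  leading term 1: no divisor's leading term divides it; move -3 to the remainder.
  remainder -9/2*x_1 - 1/3*x_2**3 + 5/6*x_2**2 - 3/2*x_2 - 3 ≠ 0; add h_4 = -9/2*x_1 - 1/3*x_2**3 + 5/6*x_2**2 - 3/2*x_2 - 3 to the basis.

S(f_1,f_3): lcm = x_1**2. S = 8/15*x_1*x_2 + 8/5*x_1 + 22/15*x_2 + 22/5.
  leading term x_1*x_2: subtract (-4/45)·f_2 from 8/15*x_1*x_2 + 8/5*x_1 + 22/15*x_2 + 22/5 → 4/5*x_1 - 8/45*x_2**2 + 6/5*x_2 + 2
  leading term x_1: subtract (-8/45)·h_4 from 4/5*x_1 - 8/45*x_2**2 + 6/5*x_2 + 2 → -8/135*x_2**3 - 4/135*x_2**2 + 14/15*x_2 + 22/15
  leading term x_2**3: no divisor's leading term divides it; move -8/135*x_2**3 to the remainder.
  leading term x_2**2: no divisor's leading term divides it; move -4/135*x_2**2 to the remainder.
  leading term x_2: no divisor's leading term divides it; move 14/15*x_2 to the remainder.
  leading term 1: no divisor's leading term divides it; move 22/15 to the remainder.
  remainder -8/135*x_2**3 - 4/135*x_2**2 + 14/15*x_2 + 22/15 ≠ 0; add h_5 = -8/135*x_2**3 - 4/135*x_2**2 + 14/15*x_2 + 22/15 to the basis.

S(f_2,f_3): lcm = x_1**2*x_2. S = 3/2*x_1**2 - 7/15*x_1*x_2**2 + 11/10*x_1*x_2 + 9/2*x_1 - 1/5*x_2**2 + 17/5*x_2.
  leading term x_1**2: subtract (1/2)·f_1 from 3/2*x_1**2 - 7/15*x_1*x_2**2 + 11/10*x_1*x_2 + 9/2*x_1 - 1/5*x_2**2 + 17/5*x_2 → -7/15*x_1*x_2**2 - 9/10*x_1*x_2 + 3*x_1 - 1/5*x_2**2 + 9/10*x_2 - 3/2
  leading term x_1*x_2**2: subtract (7/90*x_2)·f_2 from -7/15*x_1*x_2**2 - 9/10*x_1*x_2 + 3*x_1 - 1/5*x_2**2 + 9/10*x_2 - 3/2 → -1/5*x_1*x_2 + 3*x_1 + 7/45*x_2**3 + 1/30*x_2**2 + 3*x_2 - 3/2
  leading term x_1*x_2: subtract (1/30)·f_2 from -1/5*x_1*x_2 + 3*x_1 + 7/45*x_2**3 + 1/30*x_2**2 + 3*x_2 - 3/2 → 33/10*x_1 + 7/45*x_2**3 + 1/10*x_2**2 + 31/10*x_2 - 3/5
  leading term x_1: subtract (-11/15)·h_4 from 33/10*x_1 + 7/45*x_2**3 + 1/10*x_2**2 + 31/10*x_2 - 3/5 → -4/45*x_2**3 + 32/45*x_2**2 + 2*x_2 - 14/5
  leading term x_2**3: subtract (3/2)·h_5 from -4/45*x_2**3 + 32/45*x_2**2 + 2*x_2 - 14/5 → 34/45*x_2**2 + 3/5*x_2 - 5
  leading term x_2**2: no divisor's leading term divides it; move 34/45*x_2**2 to the remainder.
  leading term x_2: no divisor's leading term divides it; move 3/5*x_2 to the remainder.
  leading term 1: no divisor's leading term divides it; move -5 to the remainder.
  remainder 34/45*x_2**2 + 3/5*x_2 - 5 ≠ 0; add h_6 = 34/45*x_2**2 + 3/5*x_2 - 5 to the basis.

S(f_2,h_5): lcm = x_1*x_2**3. S = x_1*x_2**2 + 63/4*x_1*x_2 + 99/4*x_1 + 1/3*x_2**4 + 1/2*x_2**3 + 9/2*x_2**2.
  leading term x_1*x_2**2: subtract (-1/6*x_2)·f_2 from x_1*x_2**2 + 63/4*x_1*x_2 + 99/4*x_1 + 1/3*x_2**4 + 1/2*x_2**3 + 9/2*x_2**2 → 57/4*x_1*x_2 + 99/4*x_1 + 1/3*x_2**4 + 1/6*x_2**3 + 4*x_2**2 - 9/2*x_2
  leading term x_1*x_2: subtract (-19/8)·f_2 from 57/4*x_1*x_2 + 99/4*x_1 + 1/3*x_2**4 + 1/6*x_2**3 + 4*x_2**2 - 9/2*x_2 → 27/8*x_1 + 1/3*x_2**4 + 1/6*x_2**3 - 3/4*x_2**2 - 93/8*x_2 - 513/8
  leading term x_1: subtract (-3/4)·h_4 from 27/8*x_1 + 1/3*x_2**4 + 1/6*x_2**3 - 3/4*x_2**2 - 93/8*x_2 - 513/8 → 1/3*x_2**4 - 1/12*x_2**3 - 1/8*x_2**2 - 51/4*x_2 - 531/8
  leading term x_2**4: subtract (-45/8*x_2)·h_5 from 1/3*x_2**4 - 1/12*x_2**3 - 1/8*x_2**2 - 51/4*x_2 - 531/8 → -1/4*x_2**3 + 41/8*x_2**2 - 9/2*x_2 - 531/8
  leading term x_2**3: subtract (135/32)·h_5 from -1/4*x_2**3 + 41/8*x_2**2 - 9/2*x_2 - 531/8 → 21/4*x_2**2 - 135/16*x_2 - 1161/16
  leading term x_2**2: subtract (945/136)·h_6 from 21/4*x_2**2 - 135/16*x_2 - 1161/16 → -3429/272*x_2 - 10287/272
  leading term x_2: no divisor's leading term divides it; move -3429/272*x_2 to the remainder.
  leading term 1: no divisor's leading term divides it; move -10287/272 to the remainder.
  remainder -3429/272*x_2 - 10287/272 ≠ 0; add h_7 = -3429/272*x_2 - 10287/272 to the basis.

The other S-polynomials (S(f_1,h_4), S(f_2,h_4), S(f_3,h_4), S(f_1,h_5), S(f_3,h_5), S(h_4,h_5), S(f_1,h_6), S(f_2,h_6), S(f_3,h_6), S(h_4,h_6), S(h_5,h_6), S(f_1,h_7), S(f_2,h_7), S(f_3,h_7), S(h_4,h_7), S(h_5,h_7), S(h_6,h_7)) all reduce to 0 modulo the current basis, so we have a Gröbner basis.
Inter-reduce: drop elements whose leading term is divisible by another's, tail-reduce, and make monic.
Reduced Gröbner basis: {x_1 - 4, x_2 + 3}.

From the last basis element, x_2 + 3 = 0, so x_2 takes values in {-3}. Each choice, substituted upward through the basis, yields the corresponding point(s) of the solution set.
  x_2 = -3: the earlier basis element becomes x_1 - 4 = 0, giving x_1 = 4 — point (4, -3).

{(4, -3)}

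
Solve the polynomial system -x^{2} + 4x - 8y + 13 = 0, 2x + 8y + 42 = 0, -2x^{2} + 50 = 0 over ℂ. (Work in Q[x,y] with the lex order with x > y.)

{(-5, -4)}

Compute a lex Gröbner basis by Buchberger's algorithm.
f_1 = -x^{2} + 4x - 8y + 13, LT = x^{2}.
f_2 = 2x + 8y + 42, LT = x.
f_3 = -2x^{2} + 50, LT = x^{2}.

S(f_1,f_2): lcm = x^{2}. S = -4xy - 25x + 8y - 13.
  leading term xy: subtract (-2y)·f_2 from -4xy - 25x + 8y - 13 → -25x + 16y^{2} + 92y - 13
  leading term x: subtract (-\tfrac{25}{2})·f_2 from -25x + 16y^{2} + 92y - 13 → 16y^{2} + 192y + 512
  leading term y^{2}: no divisor's leading term divides it; move 16y^{2} to the remainder.
  leading term y: no divisor's leading term divides it; move 192y to the remainder.
  leading term 1: no divisor's leading term divides it; move 512 to the remainder.
  remainder 16y^{2} + 192y + 512 ≠ 0; add h_4 = 16y^{2} + 192y + 512 to the basis.

S(f_1,f_3): lcm = x^{2}. S = -4x + 8y + 12.
  leading term x: subtract (-2)·f_2 from -4x + 8y + 12 → 24y + 96
  leading term y: no divisor's leading term divides it; move 24y to the remainder.
  leading term 1: no divisor's leading term divides it; move 96 to the remainder.
  remainder 24y + 96 ≠ 0; add h_5 = 24y + 96 to the basis.

The other S-polynomials (S(f_2,f_3), S(f_1,h_4), S(f_2,h_4), S(f_3,h_4), S(f_1,h_5), S(f_2,h_5), S(f_3,h_5), S(h_4,h_5)) all reduce to 0 modulo the current basis, so we have a Gröbner basis.
Inter-reduce: drop elements whose leading term is divisible by another's, tail-reduce, and make monic.
Reduced Gröbner basis: {x + 5, y + 4}.

From the last basis element, y + 4 = 0, so y takes values in {-4}. Each choice, substituted upward through the basis, yields the corresponding point(s) of the solution set.
  y = -4: the earlier basis element becomes x + 5 = 0, giving x = -5 — point (-5, -4).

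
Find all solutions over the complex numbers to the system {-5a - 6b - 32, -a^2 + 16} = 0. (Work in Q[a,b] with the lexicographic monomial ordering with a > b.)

Compute a lex Gröbner basis by Buchberger's algorithm.
f_1 = -5a - 6b - 32, LT = a.
f_2 = -a^2 + 16, LT = a^2.

S(f_1,f_2): lcm = a^2. S = 6/5ab + 32/5a + 16.
  leading term ab: subtract (-6/25b)·f_1 from 6/5ab + 32/5a + 16 → 32/5a - 36/25b^2 - 192/25b + 16
  leading term a: subtract (-32/25)·f_1 from 32/5a - 36/25b^2 - 192/25b + 16 → -36/25b^2 - 384/25b - 624/25
  leading term b^2: no divisor's leading term divides it; move -36/25b^2 to the remainder.
  leading term b: no divisor's leading term divides it; move -384/25b to the remainder.
  leading term 1: no divisor's leading term divides it; move -624/25 to the remainder.
  remainder -36/25b^2 - 384/25b - 624/25 ≠ 0; add h_3 = -36/25b^2 - 384/25b - 624/25 to the basis.

S(f_1,h_3): leading monomials are coprime, so the S-polynomial reduces to 0 (Buchberger's first criterion).
S(f_2,h_3): leading monomials are coprime, so the S-polynomial reduces to 0 (Buchberger's first criterion).
Every S-polynomial of the final basis reduces to 0, so we have a Gröbner basis.
Inter-reduce: drop elements whose leading term is divisible by another's, tail-reduce, and make monic.
Reduced Gröbner basis: {a + 6/5b + 32/5, b^2 + 32/3b + 52/3}.

The lex basis is triangular: the last element involves only b. Solving b^2 + 32/3b + 52/3 = 0 gives b ∈ {-26/3, -2}; substituting each value into the earlier elements determines the remaining variables.
  b = -26/3: the earlier basis element becomes a - 4 = 0, giving a = 4 — point (4, -26/3).
  b = -2: the earlier basis element becomes a + 4 = 0, giving a = -4 — point (-4, -2).

{(4, -26/3), (-4, -2)}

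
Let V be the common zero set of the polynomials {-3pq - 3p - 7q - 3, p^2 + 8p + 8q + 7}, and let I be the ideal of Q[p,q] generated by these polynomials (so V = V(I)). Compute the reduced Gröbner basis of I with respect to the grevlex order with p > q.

f_1 = -3pq - 3p - 7q - 3, LT = pq.
f_2 = p^2 + 8p + 8q + 7, LT = p^2.

S(f_1,f_2): lcm = p^2q. S = p^2 - 17/3pq - 8q^2 + p - 7q.
  leading term p^2: subtract (1)·f_2 from p^2 - 17/3pq - 8q^2 + p - 7q → -17/3pq - 8q^2 - 7p - 15q - 7
  leading term pq: subtract (17/9)·f_1 from -17/3pq - 8q^2 - 7p - 15q - 7 → -8q^2 - 4/3p - 16/9q - 4/3
  leading term q^2: no divisor's leading term divides it; move -8q^2 to the remainder.
  leading term p: no divisor's leading term divides it; move -4/3p to the remainder.
  leading term q: no divisor's leading term divides it; move -16/9q to the remainder.
  leading term 1: no divisor's leading term divides it; move -4/3 to the remainder.
  remainder -8q^2 - 4/3p - 16/9q - 4/3 ≠ 0; add g_3 = -8q^2 - 4/3p - 16/9q - 4/3 to the basis.

The other S-polynomials (S(f_1,g_3), S(f_2,g_3)) all reduce to 0 modulo the current basis, so we have a Gröbner basis.

G = {p^2 + 8p + 8q + 7, pq + p + 7/3q + 1, q^2 + 1/6p + 2/9q + 1/6}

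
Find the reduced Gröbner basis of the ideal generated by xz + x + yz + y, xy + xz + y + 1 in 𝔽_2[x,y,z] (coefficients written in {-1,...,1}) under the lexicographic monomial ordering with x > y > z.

This is the nonlinear analogue of row-reducing a linear system.

f_1 = xz + x + yz + y, LT = xz.
f_2 = xy + xz + y + 1, LT = xy.

S(f_1,f_2): lcm = xyz. S = xy + xz² + y²z + y² + yz + z.
  leading term xy: subtract (1)·f_2 from xy + xz² + y²z + y² + yz + z → xz² + xz + y²z + y² + yz + y + z + 1
  leading term xz²: subtract (z)·f_1 from xz² + xz + y²z + y² + yz + y + z + 1 → y²z + y² + yz² + y + z + 1
  leading term y²z: no divisor's leading term divides it; move y²z to the remainder.
  leading term y²: no divisor's leading term divides it; move y² to the remainder.
  leading term yz²: no divisor's leading term divides it; move yz² to the remainder.
  leading term y: no divisor's leading term divides it; move y to the remainder.
  leading term z: no divisor's leading term divides it; move z to the remainder.
  leading term 1: no divisor's leading term divides it; move 1 to the remainder.
  remainder y²z + y² + yz² + y + z + 1 ≠ 0; add g_3 = y²z + y² + yz² + y + z + 1 to the basis.

The other S-polynomials (S(f_1,g_3), S(f_2,g_3)) all reduce to 0 modulo the current basis, so we have a Gröbner basis.

G = {xy + x + yz + 1, xz + x + yz + y, y²z + y² + yz² + y + z + 1}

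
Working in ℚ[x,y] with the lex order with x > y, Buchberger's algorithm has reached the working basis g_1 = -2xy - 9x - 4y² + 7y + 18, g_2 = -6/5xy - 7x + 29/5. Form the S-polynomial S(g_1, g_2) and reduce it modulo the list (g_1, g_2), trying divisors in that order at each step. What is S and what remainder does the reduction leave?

S(g_1, g_2) = -4/3x + 2y² - 7/2y - 25/6; remainder on division = -4/3x + 2y² - 7/2y - 25/6.

lcm(LM(g_1), LM(g_2)) = xy.
S = (lcm/LT(g_1))·g_1 − (lcm/LT(g_2))·g_2 = -4/3x + 2y² - 7/2y - 25/6.
Reduce S modulo (g_1, g_2) in that order:
  leading term x: no divisor's leading term divides it; move -4/3x to the remainder.
  leading term y²: no divisor's leading term divides it; move 2y² to the remainder.
  leading term y: no divisor's leading term divides it; move -7/2y to the remainder.
  leading term 1: no divisor's leading term divides it; move -25/6 to the remainder.
The remainder -4/3x + 2y² - 7/2y - 25/6 is nonzero, so it would be added as the next basis element.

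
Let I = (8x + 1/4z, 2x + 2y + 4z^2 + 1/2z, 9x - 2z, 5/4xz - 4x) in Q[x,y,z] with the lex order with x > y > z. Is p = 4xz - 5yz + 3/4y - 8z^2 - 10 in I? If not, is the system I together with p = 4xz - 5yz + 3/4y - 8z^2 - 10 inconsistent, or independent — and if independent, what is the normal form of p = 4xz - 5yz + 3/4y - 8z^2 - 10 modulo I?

First compute the reduced Gröbner basis of I by Buchberger's algorithm.
f_1 = 8x + 1/4z, LT = x.
f_2 = 2x + 2y + 4z^2 + 1/2z, LT = x.
f_3 = 9x - 2z, LT = x.
f_4 = 5/4xz - 4x, LT = xz.

S(f_1,f_2): lcm = x. S = -y - 2z^2 - 7/32z.
  reduce S modulo (f_1, f_2, f_3, f_4):
  remainder -y - 2z^2 - 7/32z ≠ 0; add h_5 = -y - 2z^2 - 7/32z to the basis.

S(f_1,f_3): lcm = x. S = 73/288z.
  reduce S modulo (f_1, f_2, f_3, f_4, h_5):
  remainder 73/288z ≠ 0; add h_6 = 73/288z to the basis.

The other S-polynomials (S(f_1,f_4), S(f_2,f_3), S(f_2,f_4), S(f_3,f_4), S(f_1,h_5), S(f_2,h_5), S(f_3,h_5), S(f_4,h_5), S(f_1,h_6), S(f_2,h_6), S(f_3,h_6), S(f_4,h_6), S(h_5,h_6)) all reduce to 0 modulo the current basis, so we have a Gröbner basis.
Inter-reduce: drop elements whose leading term is divisible by another's, tail-reduce, and make monic.
Reduced Gröbner basis: {x, y, z}.
Label its elements g_1 = x, g_2 = y, g_3 = z.

Reduce p = 4xz - 5yz + 3/4y - 8z^2 - 10 modulo G:
  leading term xz: subtract (4z)·g_1 from 4xz - 5yz + 3/4y - 8z^2 - 10 → -5yz + 3/4y - 8z^2 - 10
  leading term yz: subtract (-5z)·g_2 from -5yz + 3/4y - 8z^2 - 10 → 3/4y - 8z^2 - 10
  leading term y: subtract (3/4)·g_2 from 3/4y - 8z^2 - 10 → -8z^2 - 10
  leading term z^2: subtract (-8z)·g_3 from -8z^2 - 10 → -10
  leading term 1: no divisor's leading term divides it; move -10 to the remainder.
  normal form = -10.
The normal form is nonzero, so p ∉ I. Since p minus its normal form lies in I, I + (p) = I + (r) where r = -10; decide whether this ideal is the whole ring.
Here r = -10 is a nonzero constant, hence a unit: 1 ∈ I + (p), the Gröbner basis of I + (p) is {1}, and the enlarged system has no common solution — adjoining p is inconsistent.

Ideal membership is decidable via reduction modulo a Gröbner basis.

Adjoining 4xz - 5yz + 3/4y - 8z^2 - 10 makes the ideal the whole ring: the system is inconsistent.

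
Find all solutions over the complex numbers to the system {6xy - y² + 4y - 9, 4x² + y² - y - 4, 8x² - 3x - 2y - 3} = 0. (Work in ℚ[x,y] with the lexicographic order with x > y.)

Compute a lex Gröbner basis by Buchberger's algorithm.
f_1 = 6xy - y² + 4y - 9, LT = xy.
f_2 = 4x² + y² - y - 4, LT = x².
f_3 = 8x² - 3x - 2y - 3, LT = x².

S(f_1,f_2): lcm = x²y. S = -⅙xy² + ⅔xy - 3/2x - ¼y³ + ¼y² + y.
  leading term xy²: subtract (-1/36y)·f_1 from -⅙xy² + ⅔xy - 3/2x - ¼y³ + ¼y² + y → ⅔xy - 3/2x - 5/18y³ + 13/36y² + ¾y
  leading term xy: subtract (1/9)·f_1 from ⅔xy - 3/2x - 5/18y³ + 13/36y² + ¾y → -3/2x - 5/18y³ + 17/36y² + 11/36y + 1
  leading term x: no divisor's leading term divides it; move -3/2x to the remainder.
  leading term y³: no divisor's leading term divides it; move -5/18y³ to the remainder.
  leading term y²: no divisor's leading term divides it; move 17/36y² to the remainder.
  leading term y: no divisor's leading term divides it; move 11/36y to the remainder.
  leading term 1: no divisor's leading term divides it; move 1 to the remainder.
  remainder -3/2x - 5/18y³ + 17/36y² + 11/36y + 1 ≠ 0; add h_4 = -3/2x - 5/18y³ + 17/36y² + 11/36y + 1 to the basis.

S(f_1,f_3): lcm = x²y. S = -⅙xy² + 25/24xy - 3/2x + ¼y² + ⅜y.
  leading term xy²: subtract (-1/36y)·f_1 from -⅙xy² + 25/24xy - 3/2x + ¼y² + ⅜y → 25/24xy - 3/2x - 1/36y³ + 13/36y² + ⅛y
  leading term xy: subtract (25/144)·f_1 from 25/24xy - 3/2x - 1/36y³ + 13/36y² + ⅛y → -3/2x - 1/36y³ + 77/144y² - 41/72y + 25/16
  leading term x: subtract (1)·h_4 from -3/2x - 1/36y³ + 77/144y² - 41/72y + 25/16 → ¼y³ + 1/16y² - ⅞y + 9/16
  leading term y³: no divisor's leading term divides it; move ¼y³ to the remainder.
  leading term y²: no divisor's leading term divides it; move 1/16y² to the remainder.
  leading term y: no divisor's leading term divides it; move -⅞y to the remainder.
  leading term 1: no divisor's leading term divides it; move 9/16 to the remainder.
  remainder ¼y³ + 1/16y² - ⅞y + 9/16 ≠ 0; add h_5 = ¼y³ + 1/16y² - ⅞y + 9/16 to the basis.

S(f_2,f_3): lcm = x². S = ⅜x + ¼y² - ⅝.
  leading term x: subtract (-¼)·h_4 from ⅜x + ¼y² - ⅝ → -5/72y³ + 53/144y² + 11/144y - ⅜
  leading term y³: subtract (-5/18)·h_5 from -5/72y³ + 53/144y² + 11/144y - ⅜ → 37/96y² - ⅙y - 7/32
  leading term y²: no divisor's leading term divides it; move 37/96y² to the remainder.
  leading term y: no divisor's leading term divides it; move -⅙y to the remainder.
  leading term 1: no divisor's leading term divides it; move -7/32 to the remainder.
  remainder 37/96y² - ⅙y - 7/32 ≠ 0; add h_6 = 37/96y² - ⅙y - 7/32 to the basis.

S(f_1,h_4): lcm = xy. S = -5/27y⁴ + 17/54y³ + 1/27y² + 4/3y - 3/2.
  leading term y⁴: subtract (-20/27y)·h_5 from -5/27y⁴ + 17/54y³ + 1/27y² + 4/3y - 3/2 → 13/36y³ - 11/18y² + 7/4y - 3/2
  leading term y³: subtract (13/9)·h_5 from 13/36y³ - 11/18y² + 7/4y - 3/2 → -101/144y² + 217/72y - 37/16
  leading term y²: subtract (-202/111)·h_6 from -101/144y² + 217/72y - 37/16 → 2407/888y - 2407/888
  leading term y: no divisor's leading term divides it; move 2407/888y to the remainder.
  leading term 1: no divisor's leading term divides it; move -2407/888 to the remainder.
  remainder 2407/888y - 2407/888 ≠ 0; add h_7 = 2407/888y - 2407/888 to the basis.

The other S-polynomials (S(f_2,h_4), S(f_3,h_4), S(f_1,h_5), S(f_2,h_5), S(f_3,h_5), S(h_4,h_5), S(f_1,h_6), S(f_2,h_6), S(f_3,h_6), S(h_4,h_6), S(h_5,h_6), S(f_1,h_7), S(f_2,h_7), S(f_3,h_7), S(h_4,h_7), S(h_5,h_7), S(h_6,h_7)) all reduce to 0 modulo the current basis, so we have a Gröbner basis.
Inter-reduce: drop elements whose leading term is divisible by another's, tail-reduce, and make monic.
Reduced Gröbner basis: {x - 1, y - 1}.

Elimination: the polynomial y - 1 lies in the elimination ideal for y, so y ∈ {1}. For each such y, the remaining basis elements (now univariate) give the rest of the solution.
  y = 1: the earlier basis element becomes x - 1 = 0, giving x = 1 — point (1, 1).

{(1, 1)}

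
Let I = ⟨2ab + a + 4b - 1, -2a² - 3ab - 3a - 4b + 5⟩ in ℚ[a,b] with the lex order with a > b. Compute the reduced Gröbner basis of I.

G = {a - ⅔b² + ⅙b - 1, b³ + ¼b² + 35/8b}

f_1 = 2ab + a + 4b - 1, LT = ab.
f_2 = -2a² - 3ab - 3a - 4b + 5, LT = a².

S(f_1,f_2): lcm = a²b. S = ½a² - 3/2ab² + ½ab - ½a - 2b² + 5/2b.
  reduce S modulo (f_1, f_2):
  remainder -3/2a + b² - ¼b + 3/2 ≠ 0; add g_3 = -3/2a + b² - ¼b + 3/2 to the basis.

S(f_1,g_3): lcm = ab. S = ½a + ⅔b³ - ⅙b² + 3b - ½.
  reduce S modulo (f_1, f_2, g_3):
  remainder ⅔b³ + ⅙b² + 35/12b ≠ 0; add g_4 = ⅔b³ + ⅙b² + 35/12b to the basis.

The other S-polynomials (S(f_2,g_3), S(f_1,g_4), S(f_2,g_4), S(g_3,g_4)) all reduce to 0 modulo the current basis, so we have a Gröbner basis.
Inter-reduce: drop elements whose leading term is divisible by another's, tail-reduce, and make monic.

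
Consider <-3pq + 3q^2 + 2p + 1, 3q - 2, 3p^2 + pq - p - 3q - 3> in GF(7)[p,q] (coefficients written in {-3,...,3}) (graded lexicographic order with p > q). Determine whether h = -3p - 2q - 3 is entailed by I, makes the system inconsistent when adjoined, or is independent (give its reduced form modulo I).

First compute the reduced Gröbner basis of I by Buchberger's algorithm.
f_1 = -3pq + 3q^2 + 2p + 1, LT = pq.
f_2 = 3q - 2, LT = q.
f_3 = 3p^2 + pq - p - 3q - 3, LT = p^2.

The S-polynomials (S(f_1,f_2), S(f_1,f_3), S(f_2,f_3)) all reduce to 0 modulo the current basis, so we have a Gröbner basis.
Inter-reduce: drop elements whose leading term is divisible by another's, tail-reduce, and make monic.
Reduced Gröbner basis: {p^2 + 3p + 3, q - 3}.
Label its elements g_1 = p^2 + 3p + 3, g_2 = q - 3.

Reduce h = -3p - 2q - 3 modulo G:
  leading term p: no divisor's leading term divides it; move -3p to the remainder.
  leading term q: subtract (-2)·g_2 from -2q - 3 → -2
  leading term 1: no divisor's leading term divides it; move -2 to the remainder.
  normal form = -3p - 2.
The normal form is nonzero, so h ∉ I. Since h minus its normal form lies in I, I + (h) = I + (r) where r = -3p - 2; decide whether this ideal is the whole ring.
Run Buchberger on G together with r (pairs among the g_i already reduce to 0 since G is a Gröbner basis):
g_1 = p^2 + 3p + 3, LT = p^2.
g_2 = q - 3, LT = q.
r = -3p - 2, LT = p.

S(g_1,r): lcm = p^2. S = 3.
  leading term 1: no divisor's leading term divides it; move 3 to the remainder.
  remainder 3 ≠ 0; add m_4 = 3 to the basis.

The other S-polynomials (S(g_1,g_2), S(g_2,r), S(g_1,m_4), S(g_2,m_4), S(r,m_4)) all reduce to 0 modulo the current basis, so we have a Gröbner basis.
Inter-reduce: drop elements whose leading term is divisible by another's, tail-reduce, and make monic.
Reduced Gröbner basis: {1}.
The reduced Gröbner basis of I + (h) is {1}: the ideal is the whole ring, so the enlarged system has no common solution — adjoining h is inconsistent.

Adjoining -3p - 2q - 3 makes the ideal the whole ring: the system is inconsistent.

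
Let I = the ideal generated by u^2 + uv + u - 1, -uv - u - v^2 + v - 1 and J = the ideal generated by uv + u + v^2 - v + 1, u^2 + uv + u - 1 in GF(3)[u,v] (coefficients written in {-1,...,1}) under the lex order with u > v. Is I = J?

Yes, the ideals are equal.

Since reduced Gröbner bases are canonical representatives of ideals under a given ordering, it suffices to compute and compare them.
Buchberger on the first generating set:
f_1 = u^2 + uv + u - 1, LT = u^2.
f_2 = -uv - u - v^2 + v - 1, LT = uv.

S(f_1,f_2): lcm = u^2v. S = -u^2 - uv - u - v.
  leading term u^2: subtract (-1)·f_1 from -u^2 - uv - u - v → -v - 1
  leading term v: no divisor's leading term divides it; move -v to the remainder.
  leading term 1: no divisor's leading term divides it; move -1 to the remainder.
  remainder -v - 1 ≠ 0; add g_3 = -v - 1 to the basis.

The other S-polynomials (S(f_1,g_3), S(f_2,g_3)) all reduce to 0 modulo the current basis, so we have a Gröbner basis.
Inter-reduce: drop elements whose leading term is divisible by another's, tail-reduce, and make monic.
Reduced Gröbner basis: {u^2 - 1, v + 1}.

Buchberger on the second generating set:
h_1 = uv + u + v^2 - v + 1, LT = uv.
h_2 = u^2 + uv + u - 1, LT = u^2.

S(h_1,h_2): lcm = u^2v. S = u^2 + uv + u + v.
  leading term u^2: subtract (1)·h_2 from u^2 + uv + u + v → v + 1
  leading term v: no divisor's leading term divides it; move v to the remainder.
  leading term 1: no divisor's leading term divides it; move 1 to the remainder.
  remainder v + 1 ≠ 0; add k_3 = v + 1 to the basis.

The other S-polynomials (S(h_1,k_3), S(h_2,k_3)) all reduce to 0 modulo the current basis, so we have a Gröbner basis.
Inter-reduce: drop elements whose leading term is divisible by another's, tail-reduce, and make monic.
Reduced Gröbner basis: {u^2 - 1, v + 1}.

Same reduced basis, so the two generating sets span the same ideal.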